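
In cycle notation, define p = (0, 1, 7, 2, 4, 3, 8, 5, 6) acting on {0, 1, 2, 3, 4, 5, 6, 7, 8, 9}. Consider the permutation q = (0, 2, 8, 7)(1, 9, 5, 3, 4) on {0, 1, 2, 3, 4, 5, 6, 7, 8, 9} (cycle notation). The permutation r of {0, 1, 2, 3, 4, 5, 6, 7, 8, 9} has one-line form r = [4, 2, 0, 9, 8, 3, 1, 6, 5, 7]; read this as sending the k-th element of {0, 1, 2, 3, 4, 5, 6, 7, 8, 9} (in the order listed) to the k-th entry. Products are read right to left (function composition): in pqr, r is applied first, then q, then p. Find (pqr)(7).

0

(pqr)(7) = p(q(r(7))). r(7) = 6, then q(6) = 6, then p(6) = 0, so the result is 0.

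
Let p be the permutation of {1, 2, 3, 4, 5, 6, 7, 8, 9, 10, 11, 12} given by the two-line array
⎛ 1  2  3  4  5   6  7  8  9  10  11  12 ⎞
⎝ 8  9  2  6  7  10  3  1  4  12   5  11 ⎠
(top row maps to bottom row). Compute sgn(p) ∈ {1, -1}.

In disjoint-cycle form the cycle lengths are 10, 2.
A cycle of length ℓ contributes ℓ−1 transpositions, so p is a product of 9 + 1 = 10 transpositions — even.

1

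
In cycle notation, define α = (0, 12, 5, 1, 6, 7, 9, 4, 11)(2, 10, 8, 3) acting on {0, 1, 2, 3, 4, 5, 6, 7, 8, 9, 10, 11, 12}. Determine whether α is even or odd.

The cycle lengths are 9, 4.
A cycle is odd iff its length is even; α has 1 even-length cycle, so sgn(α) = (−1)^1 and α is odd.

odd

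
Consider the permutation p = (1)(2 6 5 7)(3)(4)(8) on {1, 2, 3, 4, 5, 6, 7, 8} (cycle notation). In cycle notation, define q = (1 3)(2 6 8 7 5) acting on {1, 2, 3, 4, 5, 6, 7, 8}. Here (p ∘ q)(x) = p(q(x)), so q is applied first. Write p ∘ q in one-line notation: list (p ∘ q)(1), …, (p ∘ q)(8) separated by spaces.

(p ∘ q)(x) = p(q(x)). Computing each image: p(q(1)) = p(3) = 3, p(q(2)) = p(6) = 5, p(q(3)) = p(1) = 1, p(q(4)) = p(4) = 4, p(q(5)) = p(2) = 6, p(q(6)) = p(8) = 8, p(q(7)) = p(5) = 7, p(q(8)) = p(7) = 2.
Hence p ∘ q = [3 5 1 4 6 8 7 2].

3 5 1 4 6 8 7 2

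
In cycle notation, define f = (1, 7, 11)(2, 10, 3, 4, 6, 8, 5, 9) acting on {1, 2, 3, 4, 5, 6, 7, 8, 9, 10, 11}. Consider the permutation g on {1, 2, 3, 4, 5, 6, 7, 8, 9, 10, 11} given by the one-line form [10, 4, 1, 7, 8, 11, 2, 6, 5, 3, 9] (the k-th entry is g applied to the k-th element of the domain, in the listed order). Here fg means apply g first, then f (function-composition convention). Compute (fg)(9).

9

g(9) = 5, then f(5) = 9; composing gives (fg)(9) = 9.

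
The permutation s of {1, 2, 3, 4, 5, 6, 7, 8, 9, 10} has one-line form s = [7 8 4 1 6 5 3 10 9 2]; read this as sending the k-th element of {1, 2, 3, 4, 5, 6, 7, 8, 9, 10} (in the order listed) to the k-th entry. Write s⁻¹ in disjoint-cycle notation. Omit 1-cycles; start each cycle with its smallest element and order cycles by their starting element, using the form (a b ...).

(1 4 3 7)(2 10 8)(5 6)

First write s in disjoint cycles: (1 7 3 4)(2 8 10)(5 6).
Reversing each cycle (and rotating so the smallest element leads) gives s⁻¹ = (1 4 3 7)(2 10 8)(5 6).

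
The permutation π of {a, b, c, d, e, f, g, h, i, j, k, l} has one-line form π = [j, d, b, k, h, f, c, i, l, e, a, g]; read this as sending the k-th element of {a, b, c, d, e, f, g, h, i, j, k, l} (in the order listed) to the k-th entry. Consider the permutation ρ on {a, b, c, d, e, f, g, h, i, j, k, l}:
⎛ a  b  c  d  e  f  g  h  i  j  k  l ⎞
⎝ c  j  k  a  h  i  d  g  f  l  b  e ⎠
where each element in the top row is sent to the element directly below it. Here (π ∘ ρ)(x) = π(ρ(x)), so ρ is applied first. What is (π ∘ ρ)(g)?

k

(π ∘ ρ)(g) = π(ρ(g)). ρ(g) = d, then π(d) = k. So (π ∘ ρ)(g) = k.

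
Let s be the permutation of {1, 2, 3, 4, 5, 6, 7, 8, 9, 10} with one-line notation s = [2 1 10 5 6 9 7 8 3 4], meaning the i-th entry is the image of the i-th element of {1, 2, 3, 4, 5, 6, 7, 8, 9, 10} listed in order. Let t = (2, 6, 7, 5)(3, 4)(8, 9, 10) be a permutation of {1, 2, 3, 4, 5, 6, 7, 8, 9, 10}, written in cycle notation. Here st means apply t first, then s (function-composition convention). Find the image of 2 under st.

9

(st)(2) = s(t(2)). t(2) = 6, then s(6) = 9. So (st)(2) = 9.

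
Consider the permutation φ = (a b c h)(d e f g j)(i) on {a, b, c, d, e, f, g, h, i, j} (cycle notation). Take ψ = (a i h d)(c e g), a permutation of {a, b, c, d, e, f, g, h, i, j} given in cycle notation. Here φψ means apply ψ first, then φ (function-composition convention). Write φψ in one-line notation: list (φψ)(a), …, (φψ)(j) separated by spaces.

i c f b j g h e a d

(φψ)(x) = φ(ψ(x)). Computing each image: φ(ψ(a)) = φ(i) = i, φ(ψ(b)) = φ(b) = c, φ(ψ(c)) = φ(e) = f, φ(ψ(d)) = φ(a) = b, φ(ψ(e)) = φ(g) = j, φ(ψ(f)) = φ(f) = g, φ(ψ(g)) = φ(c) = h, φ(ψ(h)) = φ(d) = e, φ(ψ(i)) = φ(h) = a, φ(ψ(j)) = φ(j) = d.
Hence φψ = [i c f b j g h e a d].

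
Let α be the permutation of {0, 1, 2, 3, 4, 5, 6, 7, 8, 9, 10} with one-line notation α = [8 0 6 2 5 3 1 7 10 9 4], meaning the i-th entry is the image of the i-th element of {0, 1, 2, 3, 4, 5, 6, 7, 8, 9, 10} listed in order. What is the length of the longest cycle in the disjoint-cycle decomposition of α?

Decomposing into disjoint cycles gives (0 8 10 4 5 3 2 6 1); the longest has length 9.

9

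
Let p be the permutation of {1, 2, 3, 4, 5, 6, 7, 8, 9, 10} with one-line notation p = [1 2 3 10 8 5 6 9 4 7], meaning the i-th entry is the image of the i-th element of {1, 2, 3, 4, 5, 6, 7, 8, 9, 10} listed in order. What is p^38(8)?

Tracing 8 → 9 → … returns to 8 after 7 steps, so 8 lies in a 7-cycle (4 10 7 6 5 8 9).
On a 7-cycle, p^7 is the identity, so p^38 = p^3 there (38 ≡ 3 mod 7).
Advancing 3 steps from 8: 8 → 9 → 4 → 10.

10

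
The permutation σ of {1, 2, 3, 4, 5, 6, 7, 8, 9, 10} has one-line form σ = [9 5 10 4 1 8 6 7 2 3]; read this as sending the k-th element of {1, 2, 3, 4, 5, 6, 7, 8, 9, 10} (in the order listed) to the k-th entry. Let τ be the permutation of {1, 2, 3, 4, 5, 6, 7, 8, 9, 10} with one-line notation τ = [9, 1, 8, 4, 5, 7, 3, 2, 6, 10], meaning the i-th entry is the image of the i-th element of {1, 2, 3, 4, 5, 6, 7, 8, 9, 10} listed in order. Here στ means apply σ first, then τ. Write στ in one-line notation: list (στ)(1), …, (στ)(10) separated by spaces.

6 5 10 4 9 2 7 3 1 8

For each element, apply σ then τ: 1 → 9 → 6; 2 → 5 → 5; 3 → 10 → 10; 4 → 4 → 4; 5 → 1 → 9; 6 → 8 → 2; 7 → 6 → 7; 8 → 7 → 3; 9 → 2 → 1; 10 → 3 → 8.
So στ in one-line form is 6 5 10 4 9 2 7 3 1 8.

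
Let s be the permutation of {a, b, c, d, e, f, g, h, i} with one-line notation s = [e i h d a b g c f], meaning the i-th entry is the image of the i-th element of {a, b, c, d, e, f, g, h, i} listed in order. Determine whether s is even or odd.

even

In disjoint-cycle form the cycle lengths are 3, 2, 2, 1, 1.
A cycle is odd iff its length is even; s has 2 even-length cycles, so sgn(s) = (−1)^2 and s is even.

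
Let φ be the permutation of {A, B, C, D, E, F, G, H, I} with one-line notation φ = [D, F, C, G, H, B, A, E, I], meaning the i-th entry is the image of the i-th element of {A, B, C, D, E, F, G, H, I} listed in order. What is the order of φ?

6

Decomposing into disjoint cycles gives cycle lengths 3, 2, 2, 1, 1.
Since disjoint cycles commute, ord(φ) = lcm(3, 2, 2) = 6.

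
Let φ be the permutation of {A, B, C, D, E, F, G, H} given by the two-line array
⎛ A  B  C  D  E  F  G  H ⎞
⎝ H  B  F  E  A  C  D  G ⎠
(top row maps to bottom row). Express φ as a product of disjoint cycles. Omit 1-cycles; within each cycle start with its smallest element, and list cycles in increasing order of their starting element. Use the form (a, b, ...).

(A, H, G, D, E)(C, F)

Iterating φ from A gives A → H → G → D → E → A; that is the 5-cycle (A, H, G, D, E).
Continuing from each remaining unvisited element yields (A, H, G, D, E)(C, F).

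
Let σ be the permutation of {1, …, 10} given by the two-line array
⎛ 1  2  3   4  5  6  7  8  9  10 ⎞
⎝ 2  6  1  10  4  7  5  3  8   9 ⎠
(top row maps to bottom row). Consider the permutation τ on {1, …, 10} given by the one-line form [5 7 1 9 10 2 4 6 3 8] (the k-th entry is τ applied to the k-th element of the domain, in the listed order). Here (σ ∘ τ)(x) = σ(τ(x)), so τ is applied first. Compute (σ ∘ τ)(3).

First apply τ: τ(3) = 1, then σ(1) = 2. Thus (σ ∘ τ)(3) = 2.

2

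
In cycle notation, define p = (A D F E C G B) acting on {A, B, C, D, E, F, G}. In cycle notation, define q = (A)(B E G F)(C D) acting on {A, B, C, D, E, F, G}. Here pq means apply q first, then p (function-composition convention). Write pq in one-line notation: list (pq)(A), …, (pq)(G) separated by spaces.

D C F G B A E

Chase each element through q then p: A → A → D; B → E → C; C → D → F; D → C → G; E → G → B; F → B → A; G → F → E.
So pq in one-line form is D C F G B A E.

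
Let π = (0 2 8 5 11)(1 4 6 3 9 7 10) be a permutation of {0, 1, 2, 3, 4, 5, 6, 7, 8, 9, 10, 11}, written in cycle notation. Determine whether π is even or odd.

The cycle lengths are 7, 5.
A cycle is odd iff its length is even; π has 0 even-length cycles, so sgn(π) = (−1)^0 and π is even.

even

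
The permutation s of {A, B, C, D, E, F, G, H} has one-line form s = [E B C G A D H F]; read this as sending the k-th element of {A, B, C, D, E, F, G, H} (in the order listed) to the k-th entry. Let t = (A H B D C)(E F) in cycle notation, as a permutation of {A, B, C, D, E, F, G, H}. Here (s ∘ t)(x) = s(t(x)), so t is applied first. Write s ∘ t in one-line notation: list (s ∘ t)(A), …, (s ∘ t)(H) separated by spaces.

For each element, apply t then s: A → H → F; B → D → G; C → A → E; D → C → C; E → F → D; F → E → A; G → G → H; H → B → B.
So s ∘ t in one-line form is F G E C D A H B.

F G E C D A H B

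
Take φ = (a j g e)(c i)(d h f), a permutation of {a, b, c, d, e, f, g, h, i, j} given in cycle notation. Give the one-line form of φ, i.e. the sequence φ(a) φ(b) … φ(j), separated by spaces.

Each element maps to the next entry in its cycle (wrapping to the front): a→j, b→b, c→i, d→h, e→a, f→d, g→e, h→f, i→c, j→g.
So the one-line form is j b i h a d e f c g.

j b i h a d e f c g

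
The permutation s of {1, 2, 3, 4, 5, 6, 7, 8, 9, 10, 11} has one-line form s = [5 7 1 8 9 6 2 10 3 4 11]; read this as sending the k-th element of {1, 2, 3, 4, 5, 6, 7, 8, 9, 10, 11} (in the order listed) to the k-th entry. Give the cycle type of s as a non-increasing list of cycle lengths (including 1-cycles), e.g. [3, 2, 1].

The disjoint cycles are (1 5 9 3)(2 7)(4 8 10)(6)(11), with lengths 4, 3, 2, 1, 1 in non-increasing order.

[4, 3, 2, 1, 1]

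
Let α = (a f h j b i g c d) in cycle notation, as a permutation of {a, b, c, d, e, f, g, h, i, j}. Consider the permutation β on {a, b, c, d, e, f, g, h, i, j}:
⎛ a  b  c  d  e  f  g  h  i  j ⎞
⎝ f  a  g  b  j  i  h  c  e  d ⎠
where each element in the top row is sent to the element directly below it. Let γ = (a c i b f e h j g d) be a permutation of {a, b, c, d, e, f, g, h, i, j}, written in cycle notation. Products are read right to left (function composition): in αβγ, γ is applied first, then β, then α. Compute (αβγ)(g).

Apply the permutations in order: γ(g) = d, then β(d) = b, then α(b) = i. So (αβγ)(g) = i.

i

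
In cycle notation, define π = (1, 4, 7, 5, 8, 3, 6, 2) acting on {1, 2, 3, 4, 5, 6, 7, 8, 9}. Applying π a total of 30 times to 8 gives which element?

7

8 lies in the 8-cycle (1, 4, 7, 5, 8, 3, 6, 2).
Powers repeat with period 8 on this cycle, and 30 mod 8 = 6, so π^30(8) = π^6(8).
Stepping 6 places around the cycle: 8 → 3 → 6 → 2 → 1 → 4 → 7.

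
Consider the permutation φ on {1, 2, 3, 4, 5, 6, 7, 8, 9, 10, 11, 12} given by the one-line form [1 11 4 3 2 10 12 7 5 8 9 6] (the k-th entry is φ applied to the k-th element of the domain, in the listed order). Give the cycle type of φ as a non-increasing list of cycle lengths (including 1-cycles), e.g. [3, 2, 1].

The disjoint cycles are (1)(2, 11, 9, 5)(3, 4)(6, 10, 8, 7, 12), with lengths 5, 4, 2, 1 in non-increasing order.

[5, 4, 2, 1]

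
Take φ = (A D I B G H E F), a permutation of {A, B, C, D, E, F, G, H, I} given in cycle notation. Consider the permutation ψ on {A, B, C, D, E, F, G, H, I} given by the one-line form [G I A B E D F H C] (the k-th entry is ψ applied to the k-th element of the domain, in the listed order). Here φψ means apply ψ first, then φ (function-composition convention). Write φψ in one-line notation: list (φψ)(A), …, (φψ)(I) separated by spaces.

For each element, apply ψ then φ: A → G → H; B → I → B; C → A → D; D → B → G; E → E → F; F → D → I; G → F → A; H → H → E; I → C → C.
Collecting the images, φψ = [H B D G F I A E C].

H B D G F I A E C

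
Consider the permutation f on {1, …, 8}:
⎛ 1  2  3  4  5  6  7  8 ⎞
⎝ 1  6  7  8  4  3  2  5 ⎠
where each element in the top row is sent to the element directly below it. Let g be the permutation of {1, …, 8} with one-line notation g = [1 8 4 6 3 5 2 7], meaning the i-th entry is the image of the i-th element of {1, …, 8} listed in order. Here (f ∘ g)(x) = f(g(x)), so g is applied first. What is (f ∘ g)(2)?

(f ∘ g)(2) = f(g(2)). g(2) = 8, then f(8) = 5. So (f ∘ g)(2) = 5.

5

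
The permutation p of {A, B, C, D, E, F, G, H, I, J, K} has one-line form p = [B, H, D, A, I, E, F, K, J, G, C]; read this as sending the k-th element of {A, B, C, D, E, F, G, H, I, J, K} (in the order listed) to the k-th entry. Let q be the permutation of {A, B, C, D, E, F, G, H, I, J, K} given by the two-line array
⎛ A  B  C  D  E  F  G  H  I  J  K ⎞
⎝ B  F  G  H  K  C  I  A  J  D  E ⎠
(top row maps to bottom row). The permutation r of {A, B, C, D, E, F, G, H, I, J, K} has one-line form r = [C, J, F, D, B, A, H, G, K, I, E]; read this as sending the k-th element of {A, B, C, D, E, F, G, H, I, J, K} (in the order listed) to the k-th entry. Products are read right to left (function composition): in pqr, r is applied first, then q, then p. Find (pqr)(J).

Chase J: r(J) = I; q(I) = J; p(J) = G. Hence (pqr)(J) = G.

G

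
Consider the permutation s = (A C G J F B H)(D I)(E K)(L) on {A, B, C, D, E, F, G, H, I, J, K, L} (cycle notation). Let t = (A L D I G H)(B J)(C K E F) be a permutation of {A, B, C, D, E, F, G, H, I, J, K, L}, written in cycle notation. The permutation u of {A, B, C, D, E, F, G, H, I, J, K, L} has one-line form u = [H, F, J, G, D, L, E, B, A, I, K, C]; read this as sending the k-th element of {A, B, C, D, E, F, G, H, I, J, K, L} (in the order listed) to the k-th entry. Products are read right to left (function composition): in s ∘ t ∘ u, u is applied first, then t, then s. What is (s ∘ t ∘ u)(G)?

B

Apply the permutations in order: u(G) = E, then t(E) = F, then s(F) = B. So (s ∘ t ∘ u)(G) = B.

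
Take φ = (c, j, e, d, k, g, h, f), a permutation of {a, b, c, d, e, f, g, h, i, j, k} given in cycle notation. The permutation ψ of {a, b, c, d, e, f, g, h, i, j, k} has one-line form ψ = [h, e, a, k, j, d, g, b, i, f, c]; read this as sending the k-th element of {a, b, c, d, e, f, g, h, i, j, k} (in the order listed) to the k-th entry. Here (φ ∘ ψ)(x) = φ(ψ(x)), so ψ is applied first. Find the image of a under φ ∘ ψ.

(φ ∘ ψ)(a) = φ(ψ(a)). ψ(a) = h, then φ(h) = f. So (φ ∘ ψ)(a) = f.

f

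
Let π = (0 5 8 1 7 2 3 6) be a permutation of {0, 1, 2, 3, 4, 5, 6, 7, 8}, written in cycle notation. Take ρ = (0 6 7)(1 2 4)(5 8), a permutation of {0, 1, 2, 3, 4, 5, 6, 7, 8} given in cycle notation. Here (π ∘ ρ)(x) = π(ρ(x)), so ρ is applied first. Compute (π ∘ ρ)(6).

2

(π ∘ ρ)(6) = π(ρ(6)). ρ(6) = 7, then π(7) = 2. So (π ∘ ρ)(6) = 2.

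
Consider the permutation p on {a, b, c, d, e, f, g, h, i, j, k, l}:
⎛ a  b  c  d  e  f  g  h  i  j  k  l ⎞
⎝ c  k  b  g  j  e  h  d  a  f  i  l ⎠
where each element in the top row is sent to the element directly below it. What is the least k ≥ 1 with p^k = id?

The disjoint-cycle form of p has cycle lengths 5, 3, 3, 1.
The order of p is the least common multiple of its cycle lengths: lcm(5, 3, 3) = 15.

15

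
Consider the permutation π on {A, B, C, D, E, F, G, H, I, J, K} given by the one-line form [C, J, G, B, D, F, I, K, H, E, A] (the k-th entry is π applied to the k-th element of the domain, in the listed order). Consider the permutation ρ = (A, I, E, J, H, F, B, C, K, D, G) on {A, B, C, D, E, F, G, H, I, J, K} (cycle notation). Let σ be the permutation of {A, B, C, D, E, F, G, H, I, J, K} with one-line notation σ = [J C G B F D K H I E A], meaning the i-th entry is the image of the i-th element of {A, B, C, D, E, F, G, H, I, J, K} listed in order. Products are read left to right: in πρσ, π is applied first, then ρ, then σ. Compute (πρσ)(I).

D

(πρσ)(I) = σ(ρ(π(I))). π(I) = H, then ρ(H) = F, then σ(F) = D, so the result is D.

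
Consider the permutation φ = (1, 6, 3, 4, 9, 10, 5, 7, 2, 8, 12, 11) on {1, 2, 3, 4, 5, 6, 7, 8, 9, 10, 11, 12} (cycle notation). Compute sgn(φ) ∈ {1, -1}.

The cycle lengths are 12.
A cycle of length ℓ contributes ℓ−1 transpositions, so φ is a product of 11 transpositions — odd.

-1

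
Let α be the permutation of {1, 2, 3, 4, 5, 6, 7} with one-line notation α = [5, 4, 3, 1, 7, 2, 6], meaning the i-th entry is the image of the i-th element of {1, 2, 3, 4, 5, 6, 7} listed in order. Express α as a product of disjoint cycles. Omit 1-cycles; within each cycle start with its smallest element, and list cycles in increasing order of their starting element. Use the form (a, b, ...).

(1, 5, 7, 6, 2, 4)

Start at 1 and follow images: 1 → 5 → 7 → 6 → 2 → 4 → 1, giving the cycle (1, 5, 7, 6, 2, 4).
Continuing from each remaining unvisited element yields (1, 5, 7, 6, 2, 4).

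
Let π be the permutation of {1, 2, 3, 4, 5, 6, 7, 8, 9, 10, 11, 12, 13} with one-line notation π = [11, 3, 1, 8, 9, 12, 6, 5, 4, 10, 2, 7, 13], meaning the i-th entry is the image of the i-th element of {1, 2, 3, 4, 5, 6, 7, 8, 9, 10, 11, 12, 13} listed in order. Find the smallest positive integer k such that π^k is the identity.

12

Decomposing into disjoint cycles gives cycle lengths 4, 4, 3, 1, 1.
The order is lcm(4, 4, 3) = 12.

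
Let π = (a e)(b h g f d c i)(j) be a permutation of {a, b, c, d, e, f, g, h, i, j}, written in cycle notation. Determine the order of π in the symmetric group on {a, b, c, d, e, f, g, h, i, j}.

14

The cycle type of π is (7, 2, 1).
The order of π is the least common multiple of its cycle lengths: lcm(7, 2) = 14.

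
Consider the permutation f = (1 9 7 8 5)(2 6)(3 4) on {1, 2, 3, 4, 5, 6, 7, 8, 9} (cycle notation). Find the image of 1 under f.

1 appears in (1 9 7 8 5); the next entry (wrapping around) is 9.

9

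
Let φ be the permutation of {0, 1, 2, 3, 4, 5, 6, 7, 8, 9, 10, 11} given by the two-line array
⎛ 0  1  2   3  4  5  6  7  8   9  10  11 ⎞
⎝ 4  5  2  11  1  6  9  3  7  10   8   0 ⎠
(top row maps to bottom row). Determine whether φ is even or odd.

even

In disjoint-cycle form the cycle lengths are 11, 1.
A cycle is odd iff its length is even; φ has 0 even-length cycles, so sgn(φ) = (−1)^0 and φ is even.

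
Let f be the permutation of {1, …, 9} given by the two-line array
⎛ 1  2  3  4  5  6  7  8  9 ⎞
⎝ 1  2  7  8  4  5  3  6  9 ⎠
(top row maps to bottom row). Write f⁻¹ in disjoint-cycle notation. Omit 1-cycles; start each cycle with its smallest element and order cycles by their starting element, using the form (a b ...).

The cycle decomposition of f is (3 7)(4 8 6 5).
The inverse reverses every cycle; in canonical form, f⁻¹ = (3 7)(4 5 6 8).

(3 7)(4 5 6 8)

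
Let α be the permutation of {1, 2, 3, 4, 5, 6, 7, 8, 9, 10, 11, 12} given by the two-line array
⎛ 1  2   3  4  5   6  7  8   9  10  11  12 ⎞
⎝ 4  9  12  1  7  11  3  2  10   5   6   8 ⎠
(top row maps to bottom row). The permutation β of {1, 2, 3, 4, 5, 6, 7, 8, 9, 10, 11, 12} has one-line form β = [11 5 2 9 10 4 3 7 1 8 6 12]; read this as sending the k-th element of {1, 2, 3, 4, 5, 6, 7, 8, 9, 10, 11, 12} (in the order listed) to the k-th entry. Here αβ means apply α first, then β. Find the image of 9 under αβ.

α(9) = 10, then β(10) = 8; composing gives (αβ)(9) = 8.

8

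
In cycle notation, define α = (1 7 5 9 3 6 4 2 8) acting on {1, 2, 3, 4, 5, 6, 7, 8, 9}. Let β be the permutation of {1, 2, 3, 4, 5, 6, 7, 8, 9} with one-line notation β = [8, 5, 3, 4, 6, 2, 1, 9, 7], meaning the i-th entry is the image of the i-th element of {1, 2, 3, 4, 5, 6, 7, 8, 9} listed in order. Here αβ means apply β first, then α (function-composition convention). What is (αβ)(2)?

First apply β: β(2) = 5, then α(5) = 9. Thus (αβ)(2) = 9.

9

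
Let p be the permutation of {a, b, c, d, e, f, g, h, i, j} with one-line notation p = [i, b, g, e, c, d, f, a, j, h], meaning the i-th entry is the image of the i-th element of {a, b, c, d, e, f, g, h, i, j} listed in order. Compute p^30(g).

g

Tracing g → f → … returns to g after 5 steps, so g lies in a 5-cycle (c g f d e).
On a 5-cycle, p^5 is the identity, so p^30 = p^0 there (30 ≡ 0 mod 5).
So p^30(g) = g.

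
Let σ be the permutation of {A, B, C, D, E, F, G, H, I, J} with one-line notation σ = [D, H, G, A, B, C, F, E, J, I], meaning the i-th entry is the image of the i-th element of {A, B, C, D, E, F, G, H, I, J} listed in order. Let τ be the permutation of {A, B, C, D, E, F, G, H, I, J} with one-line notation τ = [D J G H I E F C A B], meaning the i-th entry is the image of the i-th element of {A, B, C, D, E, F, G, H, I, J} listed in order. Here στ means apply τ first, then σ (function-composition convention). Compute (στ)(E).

τ(E) = I, then σ(I) = J; composing gives (στ)(E) = J.

J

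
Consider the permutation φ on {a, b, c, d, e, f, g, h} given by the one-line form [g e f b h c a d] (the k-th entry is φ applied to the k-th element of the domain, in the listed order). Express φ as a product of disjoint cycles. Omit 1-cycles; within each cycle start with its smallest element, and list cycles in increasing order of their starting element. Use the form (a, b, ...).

(a, g)(b, e, h, d)(c, f)

Iterating φ from a gives a → g → a; that is the 2-cycle (a, g).
Continuing from each remaining unvisited element yields (a, g)(b, e, h, d)(c, f).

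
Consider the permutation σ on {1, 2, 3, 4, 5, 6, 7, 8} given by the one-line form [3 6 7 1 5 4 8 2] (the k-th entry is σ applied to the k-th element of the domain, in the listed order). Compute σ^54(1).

6

Tracing 1 → 3 → … returns to 1 after 7 steps, so 1 lies in a 7-cycle (1 3 7 8 2 6 4).
Since the cycle has length 7, σ^54 acts on it the same as σ^5 (54 mod 7 = 5).
Stepping 5 places around the cycle: 1 → 3 → 7 → 8 → 2 → 6.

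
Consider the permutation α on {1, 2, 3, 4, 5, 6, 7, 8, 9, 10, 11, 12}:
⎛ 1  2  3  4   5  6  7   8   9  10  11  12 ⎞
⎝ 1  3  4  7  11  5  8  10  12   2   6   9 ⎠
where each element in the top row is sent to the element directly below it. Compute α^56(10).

Tracing 10 → 2 → … returns to 10 after 6 steps, so 10 lies in a 6-cycle (2 3 4 7 8 10).
On a 6-cycle, α^6 is the identity, so α^56 = α^2 there (56 ≡ 2 mod 6).
Advancing 2 steps from 10: 10 → 2 → 3.

3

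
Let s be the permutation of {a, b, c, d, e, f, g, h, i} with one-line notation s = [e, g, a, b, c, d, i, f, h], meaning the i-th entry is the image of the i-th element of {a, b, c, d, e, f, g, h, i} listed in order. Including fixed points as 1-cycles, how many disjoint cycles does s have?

2

The cycle decomposition is (a e c)(b g i h f d), which has 2 cycles (counting 1-cycles).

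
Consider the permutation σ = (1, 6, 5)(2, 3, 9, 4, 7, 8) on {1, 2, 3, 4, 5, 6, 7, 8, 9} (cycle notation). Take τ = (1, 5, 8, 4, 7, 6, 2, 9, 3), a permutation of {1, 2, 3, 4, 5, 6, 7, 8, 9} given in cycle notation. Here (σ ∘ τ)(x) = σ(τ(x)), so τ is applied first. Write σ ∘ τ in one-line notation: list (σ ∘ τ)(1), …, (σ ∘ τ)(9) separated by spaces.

1 4 6 8 2 3 5 7 9

Chase each element through τ then σ: 1 → 5 → 1; 2 → 9 → 4; 3 → 1 → 6; 4 → 7 → 8; 5 → 8 → 2; 6 → 2 → 3; 7 → 6 → 5; 8 → 4 → 7; 9 → 3 → 9.
So σ ∘ τ in one-line form is 1 4 6 8 2 3 5 7 9.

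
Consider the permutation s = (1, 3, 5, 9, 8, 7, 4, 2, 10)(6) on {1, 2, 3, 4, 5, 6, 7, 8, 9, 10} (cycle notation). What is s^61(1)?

2

1 lies in the 9-cycle (1, 3, 5, 9, 8, 7, 4, 2, 10).
On a 9-cycle, s^9 is the identity, so s^61 = s^7 there (61 ≡ 7 mod 9).
Advancing 7 steps from 1: 1 → 3 → 5 → 9 → 8 → 7 → 4 → 2.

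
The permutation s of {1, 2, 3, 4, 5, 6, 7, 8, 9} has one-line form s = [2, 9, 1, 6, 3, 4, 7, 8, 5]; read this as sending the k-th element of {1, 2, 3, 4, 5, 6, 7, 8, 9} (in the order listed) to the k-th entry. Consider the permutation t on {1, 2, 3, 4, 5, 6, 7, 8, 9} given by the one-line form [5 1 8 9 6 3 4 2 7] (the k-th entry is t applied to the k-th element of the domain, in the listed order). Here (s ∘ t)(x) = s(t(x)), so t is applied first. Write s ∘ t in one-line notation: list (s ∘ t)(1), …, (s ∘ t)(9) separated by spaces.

3 2 8 5 4 1 6 9 7

(s ∘ t)(x) = s(t(x)). Computing each image: s(t(1)) = s(5) = 3, s(t(2)) = s(1) = 2, s(t(3)) = s(8) = 8, s(t(4)) = s(9) = 5, s(t(5)) = s(6) = 4, s(t(6)) = s(3) = 1, s(t(7)) = s(4) = 6, s(t(8)) = s(2) = 9, s(t(9)) = s(7) = 7.
Hence s ∘ t = [3 2 8 5 4 1 6 9 7].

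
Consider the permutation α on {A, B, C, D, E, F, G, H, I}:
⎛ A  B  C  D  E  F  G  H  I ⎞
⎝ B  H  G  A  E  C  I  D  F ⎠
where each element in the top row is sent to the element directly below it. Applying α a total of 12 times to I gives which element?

Tracing I → F → … returns to I after 4 steps, so I lies in a 4-cycle (C, G, I, F).
On a 4-cycle, α^4 is the identity, so α^12 = α^0 there (12 ≡ 0 mod 4).
So α^12(I) = I.

I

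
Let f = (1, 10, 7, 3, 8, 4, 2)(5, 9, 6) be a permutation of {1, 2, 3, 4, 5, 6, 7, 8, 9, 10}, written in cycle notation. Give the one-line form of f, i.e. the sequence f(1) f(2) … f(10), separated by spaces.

10 1 8 2 9 5 3 4 6 7

Each element maps to the next entry in its cycle (wrapping to the front): 1→10, 2→1, 3→8, 4→2, 5→9, 6→5, 7→3, 8→4, 9→6, 10→7.
Listing these in domain order gives 10 1 8 2 9 5 3 4 6 7.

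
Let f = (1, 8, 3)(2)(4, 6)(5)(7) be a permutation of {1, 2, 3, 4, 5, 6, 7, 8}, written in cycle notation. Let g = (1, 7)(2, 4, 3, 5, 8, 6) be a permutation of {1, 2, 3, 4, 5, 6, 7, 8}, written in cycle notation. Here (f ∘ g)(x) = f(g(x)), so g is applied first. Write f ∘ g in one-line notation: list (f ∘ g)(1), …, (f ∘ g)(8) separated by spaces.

For each element, apply g then f: 1 → 7 → 7; 2 → 4 → 6; 3 → 5 → 5; 4 → 3 → 1; 5 → 8 → 3; 6 → 2 → 2; 7 → 1 → 8; 8 → 6 → 4.
Collecting the images, f ∘ g = [7 6 5 1 3 2 8 4].

7 6 5 1 3 2 8 4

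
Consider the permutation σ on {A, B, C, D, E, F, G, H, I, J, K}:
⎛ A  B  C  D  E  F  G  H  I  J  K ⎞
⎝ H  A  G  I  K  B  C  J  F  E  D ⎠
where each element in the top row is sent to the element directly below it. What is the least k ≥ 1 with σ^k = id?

Decomposing into disjoint cycles gives cycle lengths 9, 2.
The order is lcm(9, 2) = 18.

18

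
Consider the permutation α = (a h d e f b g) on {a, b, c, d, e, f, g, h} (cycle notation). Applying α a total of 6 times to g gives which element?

g lies in the 7-cycle (a h d e f b g).
Advancing 6 steps from g: g → a → h → d → e → f → b.

b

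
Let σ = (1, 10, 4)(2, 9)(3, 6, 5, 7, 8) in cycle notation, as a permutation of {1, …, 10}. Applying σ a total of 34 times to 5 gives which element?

6

5 lies in the 5-cycle (3, 6, 5, 7, 8).
Since the cycle has length 5, σ^34 acts on it the same as σ^4 (34 mod 5 = 4).
Advancing 4 steps from 5: 5 → 7 → 8 → 3 → 6.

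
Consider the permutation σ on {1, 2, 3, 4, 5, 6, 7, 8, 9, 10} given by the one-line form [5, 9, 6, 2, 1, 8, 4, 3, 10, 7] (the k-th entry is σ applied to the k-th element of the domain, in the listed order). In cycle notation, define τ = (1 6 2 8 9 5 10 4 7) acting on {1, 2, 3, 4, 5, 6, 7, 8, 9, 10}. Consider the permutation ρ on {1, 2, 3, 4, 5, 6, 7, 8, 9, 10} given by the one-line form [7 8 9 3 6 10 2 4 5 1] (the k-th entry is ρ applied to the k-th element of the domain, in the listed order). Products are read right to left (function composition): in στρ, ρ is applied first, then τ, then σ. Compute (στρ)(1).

5

Apply the permutations in order: ρ(1) = 7, then τ(7) = 1, then σ(1) = 5. So (στρ)(1) = 5.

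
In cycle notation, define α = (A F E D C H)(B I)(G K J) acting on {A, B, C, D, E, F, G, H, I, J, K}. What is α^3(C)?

C lies in the 6-cycle (A F E D C H).
Stepping 3 places around the cycle: C → H → A → F.

F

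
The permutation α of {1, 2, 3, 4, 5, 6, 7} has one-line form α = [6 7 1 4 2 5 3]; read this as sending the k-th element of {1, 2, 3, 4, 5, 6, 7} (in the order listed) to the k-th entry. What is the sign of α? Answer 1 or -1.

-1

In disjoint-cycle form the cycle lengths are 6, 1.
A cycle of length ℓ contributes ℓ−1 transpositions, so α is a product of 5 transpositions — odd.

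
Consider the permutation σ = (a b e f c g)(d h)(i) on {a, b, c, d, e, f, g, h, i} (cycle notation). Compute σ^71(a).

g

a lies in the 6-cycle (a b e f c g).
On a 6-cycle, σ^6 is the identity, so σ^71 = σ^5 there (71 ≡ 5 mod 6).
Stepping 5 places around the cycle: a → b → e → f → c → g.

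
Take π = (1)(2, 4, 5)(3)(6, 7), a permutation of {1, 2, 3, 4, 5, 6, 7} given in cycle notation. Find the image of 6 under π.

Within (6, 7), 6 ↦ 7.

7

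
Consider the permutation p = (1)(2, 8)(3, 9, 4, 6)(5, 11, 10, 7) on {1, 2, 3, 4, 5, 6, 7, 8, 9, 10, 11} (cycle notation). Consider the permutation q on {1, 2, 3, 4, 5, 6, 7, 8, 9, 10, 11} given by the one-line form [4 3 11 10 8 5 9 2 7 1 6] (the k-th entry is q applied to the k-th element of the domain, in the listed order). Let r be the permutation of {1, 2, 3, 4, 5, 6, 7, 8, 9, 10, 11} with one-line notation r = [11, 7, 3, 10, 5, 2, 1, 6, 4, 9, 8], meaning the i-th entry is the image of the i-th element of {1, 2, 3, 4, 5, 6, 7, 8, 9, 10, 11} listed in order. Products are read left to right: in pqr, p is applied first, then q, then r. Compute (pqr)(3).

Apply the permutations in order: p(3) = 9, then q(9) = 7, then r(7) = 1. So (pqr)(3) = 1.

1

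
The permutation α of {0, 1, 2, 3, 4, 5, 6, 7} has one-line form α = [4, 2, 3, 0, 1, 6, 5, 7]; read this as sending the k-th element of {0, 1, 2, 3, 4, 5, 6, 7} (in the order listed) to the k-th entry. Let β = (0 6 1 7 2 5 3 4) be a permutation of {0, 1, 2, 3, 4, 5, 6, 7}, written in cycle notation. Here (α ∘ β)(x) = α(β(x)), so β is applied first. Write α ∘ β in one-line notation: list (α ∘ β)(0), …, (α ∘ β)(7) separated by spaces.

(α ∘ β)(x) = α(β(x)). Computing each image: α(β(0)) = α(6) = 5, α(β(1)) = α(7) = 7, α(β(2)) = α(5) = 6, α(β(3)) = α(4) = 1, α(β(4)) = α(0) = 4, α(β(5)) = α(3) = 0, α(β(6)) = α(1) = 2, α(β(7)) = α(2) = 3.
Hence α ∘ β = [5 7 6 1 4 0 2 3].

5 7 6 1 4 0 2 3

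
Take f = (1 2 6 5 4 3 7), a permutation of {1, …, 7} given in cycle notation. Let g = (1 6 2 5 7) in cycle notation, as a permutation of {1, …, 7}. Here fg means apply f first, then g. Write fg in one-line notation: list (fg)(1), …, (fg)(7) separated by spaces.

5 2 1 3 4 7 6

Chase each element through f then g: 1 → 2 → 5; 2 → 6 → 2; 3 → 7 → 1; 4 → 3 → 3; 5 → 4 → 4; 6 → 5 → 7; 7 → 1 → 6.
Collecting the images, fg = [5 2 1 3 4 7 6].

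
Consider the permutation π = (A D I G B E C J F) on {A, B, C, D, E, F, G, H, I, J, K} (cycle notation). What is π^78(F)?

F lies in the 9-cycle (A D I G B E C J F).
On a 9-cycle, π^9 is the identity, so π^78 = π^6 there (78 ≡ 6 mod 9).
Advancing 6 steps from F: F → A → D → I → G → B → E.

E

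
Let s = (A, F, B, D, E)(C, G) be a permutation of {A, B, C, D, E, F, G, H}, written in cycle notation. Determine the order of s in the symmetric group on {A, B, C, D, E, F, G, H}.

The disjoint cycles have lengths 5, 2, 1.
The order of s is the least common multiple of its cycle lengths: lcm(5, 2) = 10.

10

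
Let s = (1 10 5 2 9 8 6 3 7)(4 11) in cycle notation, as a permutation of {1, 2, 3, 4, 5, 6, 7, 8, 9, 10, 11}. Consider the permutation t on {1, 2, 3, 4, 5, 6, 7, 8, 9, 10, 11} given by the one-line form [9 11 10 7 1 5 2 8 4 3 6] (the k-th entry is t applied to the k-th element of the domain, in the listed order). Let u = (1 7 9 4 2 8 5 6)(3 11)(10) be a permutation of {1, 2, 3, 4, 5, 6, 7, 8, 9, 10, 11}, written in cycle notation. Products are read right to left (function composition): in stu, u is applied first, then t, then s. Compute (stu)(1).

Apply the permutations in order: u(1) = 7, then t(7) = 2, then s(2) = 9. So (stu)(1) = 9.

9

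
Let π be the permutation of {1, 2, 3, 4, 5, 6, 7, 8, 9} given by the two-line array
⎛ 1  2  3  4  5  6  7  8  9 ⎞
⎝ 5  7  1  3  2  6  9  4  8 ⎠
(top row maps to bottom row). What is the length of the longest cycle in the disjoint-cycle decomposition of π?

8

Decomposing into disjoint cycles gives (1, 5, 2, 7, 9, 8, 4, 3); the longest has length 8.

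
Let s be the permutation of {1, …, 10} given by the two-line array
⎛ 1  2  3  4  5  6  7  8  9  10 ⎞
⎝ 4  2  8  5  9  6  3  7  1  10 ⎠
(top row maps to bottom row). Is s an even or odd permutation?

In disjoint-cycle form the cycle lengths are 4, 3, 1, 1, 1.
A cycle is odd iff its length is even; s has 1 even-length cycle, so sgn(s) = (−1)^1 and s is odd.

odd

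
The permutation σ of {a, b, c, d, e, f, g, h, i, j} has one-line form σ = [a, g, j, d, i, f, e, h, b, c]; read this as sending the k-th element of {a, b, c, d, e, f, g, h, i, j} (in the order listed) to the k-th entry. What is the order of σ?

4

Writing σ as disjoint cycles, the cycle lengths are 4, 2, 1, 1, 1, 1.
The order is lcm(4, 2) = 4.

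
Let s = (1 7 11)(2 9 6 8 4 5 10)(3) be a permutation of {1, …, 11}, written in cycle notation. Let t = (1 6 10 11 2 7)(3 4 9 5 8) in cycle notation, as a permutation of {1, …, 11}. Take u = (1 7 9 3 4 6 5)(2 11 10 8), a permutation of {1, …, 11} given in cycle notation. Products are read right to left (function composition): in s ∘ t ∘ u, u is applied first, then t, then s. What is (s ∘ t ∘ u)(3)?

6

Apply the permutations in order: u(3) = 4, then t(4) = 9, then s(9) = 6. So (s ∘ t ∘ u)(3) = 6.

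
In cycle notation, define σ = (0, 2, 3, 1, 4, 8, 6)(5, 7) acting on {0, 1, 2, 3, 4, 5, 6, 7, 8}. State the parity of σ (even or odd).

The cycle lengths are 7, 2.
A cycle of length ℓ contributes ℓ−1 transpositions, so σ is a product of 6 + 1 = 7 transpositions — odd.

odd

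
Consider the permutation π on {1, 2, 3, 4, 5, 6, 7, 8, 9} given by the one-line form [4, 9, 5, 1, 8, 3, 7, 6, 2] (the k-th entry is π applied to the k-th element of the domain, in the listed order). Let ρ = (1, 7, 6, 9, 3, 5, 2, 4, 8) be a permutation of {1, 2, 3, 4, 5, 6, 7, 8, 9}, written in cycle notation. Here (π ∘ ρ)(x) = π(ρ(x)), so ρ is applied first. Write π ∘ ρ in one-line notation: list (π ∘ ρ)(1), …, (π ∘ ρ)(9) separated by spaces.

Chase each element through ρ then π: 1 → 7 → 7; 2 → 4 → 1; 3 → 5 → 8; 4 → 8 → 6; 5 → 2 → 9; 6 → 9 → 2; 7 → 6 → 3; 8 → 1 → 4; 9 → 3 → 5.
So π ∘ ρ in one-line form is 7 1 8 6 9 2 3 4 5.

7 1 8 6 9 2 3 4 5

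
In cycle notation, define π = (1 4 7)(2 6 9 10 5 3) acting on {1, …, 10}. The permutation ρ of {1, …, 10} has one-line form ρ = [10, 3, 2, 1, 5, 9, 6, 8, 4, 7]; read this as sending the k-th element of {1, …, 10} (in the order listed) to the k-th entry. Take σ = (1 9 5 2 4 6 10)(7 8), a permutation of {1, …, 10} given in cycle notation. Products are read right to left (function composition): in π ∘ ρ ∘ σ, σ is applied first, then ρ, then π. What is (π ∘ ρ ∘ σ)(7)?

8

(π ∘ ρ ∘ σ)(7) = π(ρ(σ(7))). σ(7) = 8, then ρ(8) = 8, then π(8) = 8, so the result is 8.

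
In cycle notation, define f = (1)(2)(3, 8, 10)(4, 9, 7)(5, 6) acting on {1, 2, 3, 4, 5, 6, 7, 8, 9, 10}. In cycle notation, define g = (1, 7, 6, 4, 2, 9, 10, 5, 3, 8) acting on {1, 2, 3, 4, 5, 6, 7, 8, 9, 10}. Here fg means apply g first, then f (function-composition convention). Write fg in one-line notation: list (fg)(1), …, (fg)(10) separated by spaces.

4 7 10 2 8 9 5 1 3 6

(fg)(x) = f(g(x)). Computing each image: f(g(1)) = f(7) = 4, f(g(2)) = f(9) = 7, f(g(3)) = f(8) = 10, f(g(4)) = f(2) = 2, f(g(5)) = f(3) = 8, f(g(6)) = f(4) = 9, f(g(7)) = f(6) = 5, f(g(8)) = f(1) = 1, f(g(9)) = f(10) = 3, f(g(10)) = f(5) = 6.
Hence fg = [4 7 10 2 8 9 5 1 3 6].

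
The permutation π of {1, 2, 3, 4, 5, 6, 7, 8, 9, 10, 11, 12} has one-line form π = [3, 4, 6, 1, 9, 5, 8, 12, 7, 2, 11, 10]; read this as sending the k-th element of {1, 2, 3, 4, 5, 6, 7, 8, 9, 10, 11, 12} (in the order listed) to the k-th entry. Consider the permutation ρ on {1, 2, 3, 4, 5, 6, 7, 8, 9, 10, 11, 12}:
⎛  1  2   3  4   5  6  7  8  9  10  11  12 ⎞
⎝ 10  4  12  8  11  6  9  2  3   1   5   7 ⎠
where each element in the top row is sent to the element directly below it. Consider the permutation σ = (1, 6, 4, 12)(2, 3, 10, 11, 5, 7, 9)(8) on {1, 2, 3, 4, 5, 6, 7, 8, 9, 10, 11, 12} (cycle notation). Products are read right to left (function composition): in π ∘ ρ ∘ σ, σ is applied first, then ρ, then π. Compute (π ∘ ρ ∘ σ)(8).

4

(π ∘ ρ ∘ σ)(8) = π(ρ(σ(8))). σ(8) = 8, then ρ(8) = 2, then π(2) = 4, so the result is 4.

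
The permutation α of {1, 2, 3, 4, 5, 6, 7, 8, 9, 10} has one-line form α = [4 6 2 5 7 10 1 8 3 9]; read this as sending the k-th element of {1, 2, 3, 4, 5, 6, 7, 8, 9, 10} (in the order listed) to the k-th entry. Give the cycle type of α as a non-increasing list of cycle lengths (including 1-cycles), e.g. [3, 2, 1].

[5, 4, 1]

The disjoint cycles are (1 4 5 7)(2 6 10 9 3)(8), with lengths 5, 4, 1 in non-increasing order.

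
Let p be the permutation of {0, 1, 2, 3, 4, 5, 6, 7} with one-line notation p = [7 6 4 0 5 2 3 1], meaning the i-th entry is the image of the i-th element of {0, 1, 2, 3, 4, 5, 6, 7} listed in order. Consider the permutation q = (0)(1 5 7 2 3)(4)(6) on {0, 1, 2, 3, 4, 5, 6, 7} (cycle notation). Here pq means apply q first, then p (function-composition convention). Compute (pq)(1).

q(1) = 5, then p(5) = 2; composing gives (pq)(1) = 2.

2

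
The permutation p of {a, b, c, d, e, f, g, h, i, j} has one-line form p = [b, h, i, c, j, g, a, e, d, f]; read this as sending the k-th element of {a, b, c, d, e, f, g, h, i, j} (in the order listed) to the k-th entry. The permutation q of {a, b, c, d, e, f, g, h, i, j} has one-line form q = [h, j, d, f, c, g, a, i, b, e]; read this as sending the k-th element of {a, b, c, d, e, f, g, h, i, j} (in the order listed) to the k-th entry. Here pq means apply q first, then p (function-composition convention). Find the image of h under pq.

(pq)(h) = p(q(h)). q(h) = i, then p(i) = d. So (pq)(h) = d.

d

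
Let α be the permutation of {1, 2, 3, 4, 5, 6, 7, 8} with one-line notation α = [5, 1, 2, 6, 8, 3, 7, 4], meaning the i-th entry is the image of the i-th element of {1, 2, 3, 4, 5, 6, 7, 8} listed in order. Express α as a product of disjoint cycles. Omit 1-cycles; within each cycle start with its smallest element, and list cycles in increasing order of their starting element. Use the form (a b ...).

Iterating α from 1 gives 1 → 5 → 8 → 4 → 6 → 3 → 2 → 1; that is the 7-cycle (1 5 8 4 6 3 2).
Continuing from each remaining unvisited element yields (1 5 8 4 6 3 2).

(1 5 8 4 6 3 2)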